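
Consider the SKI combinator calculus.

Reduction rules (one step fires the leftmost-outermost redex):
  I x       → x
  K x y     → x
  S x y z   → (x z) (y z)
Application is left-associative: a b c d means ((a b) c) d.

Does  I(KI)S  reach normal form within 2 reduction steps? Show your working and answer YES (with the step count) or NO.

  start: I(KI)S
  step 1: KIS
  step 2: I

Answer: YES — reaches normal form I in 2 ≤ 2 steps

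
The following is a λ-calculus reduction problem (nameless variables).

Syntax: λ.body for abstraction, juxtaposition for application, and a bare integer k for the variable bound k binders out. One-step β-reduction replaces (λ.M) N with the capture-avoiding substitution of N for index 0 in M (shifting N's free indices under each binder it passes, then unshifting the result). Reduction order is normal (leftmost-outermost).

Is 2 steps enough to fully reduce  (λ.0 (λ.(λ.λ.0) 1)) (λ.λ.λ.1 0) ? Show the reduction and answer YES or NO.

  start: (λ.0 (λ.(λ.λ.0) 1)) (λ.λ.λ.1 0)
  step 1: (λ.λ.λ.1 0) (λ.(λ.λ.0) (λ.λ.λ.1 0))
  step 2: λ.λ.1 0

Answer: YES — reaches normal form λ.λ.1 0 in 2 ≤ 2 steps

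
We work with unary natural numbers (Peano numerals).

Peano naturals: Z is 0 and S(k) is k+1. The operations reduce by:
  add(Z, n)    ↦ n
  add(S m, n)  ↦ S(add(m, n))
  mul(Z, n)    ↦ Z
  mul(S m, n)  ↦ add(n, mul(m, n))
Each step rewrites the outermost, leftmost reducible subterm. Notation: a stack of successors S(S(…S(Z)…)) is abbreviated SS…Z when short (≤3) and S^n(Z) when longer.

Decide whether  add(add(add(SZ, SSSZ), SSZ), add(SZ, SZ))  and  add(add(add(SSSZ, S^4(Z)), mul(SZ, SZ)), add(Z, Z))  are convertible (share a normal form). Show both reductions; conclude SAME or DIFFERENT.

Term A:
  start: add(add(add(SZ, SSSZ), SSZ), add(SZ, SZ))
  →1  add(add(S(add(Z, SSSZ)), SSZ), add(SZ, SZ))
  →2  add(S(add(add(Z, SSSZ), SSZ)), add(SZ, SZ))
  →3  S(add(add(add(Z, SSSZ), SSZ), add(SZ, SZ)))
  →4  S(add(add(SSSZ, SSZ), add(SZ, SZ)))
  →5  S(add(S(add(SSZ, SSZ)), add(SZ, SZ)))
  →6  S(S(add(add(SSZ, SSZ), add(SZ, SZ))))
  →7  S(S(add(S(add(SZ, SSZ)), add(SZ, SZ))))
  →8  S(S(S(add(add(SZ, SSZ), add(SZ, SZ)))))
  →9  S(S(S(add(S(add(Z, SSZ)), add(SZ, SZ)))))
  →10  S(S(S(S(add(add(Z, SSZ), add(SZ, SZ))))))
  →11  S(S(S(S(add(SSZ, add(SZ, SZ))))))
  →12  S(S(S(S(S(add(SZ, add(SZ, SZ)))))))
  →13  S(S(S(S(S(S(add(Z, add(SZ, SZ))))))))
  →14  S(S(S(S(S(S(add(SZ, SZ)))))))
  →15  S(S(S(S(S(S(S(add(Z, SZ))))))))
  →16  S^8(Z)

Term B:
  start: add(add(add(SSSZ, S^4(Z)), mul(SZ, SZ)), add(Z, Z))
  →1  add(add(S(add(SSZ, S^4(Z))), mul(SZ, SZ)), add(Z, Z))
  →2  add(S(add(add(SSZ, S^4(Z)), mul(SZ, SZ))), add(Z, Z))
  →3  S(add(add(add(SSZ, S^4(Z)), mul(SZ, SZ)), add(Z, Z)))
  →4  S(add(add(S(add(SZ, S^4(Z))), mul(SZ, SZ)), add(Z, Z)))
  →5  S(add(S(add(add(SZ, S^4(Z)), mul(SZ, SZ))), add(Z, Z)))
  →6  S(S(add(add(add(SZ, S^4(Z)), mul(SZ, SZ)), add(Z, Z))))
  →7  S(S(add(add(S(add(Z, S^4(Z))), mul(SZ, SZ)), add(Z, Z))))
  →8  S(S(add(S(add(add(Z, S^4(Z)), mul(SZ, SZ))), add(Z, Z))))
  →9  S(S(S(add(add(add(Z, S^4(Z)), mul(SZ, SZ)), add(Z, Z)))))
  →10  S(S(S(add(add(S^4(Z), mul(SZ, SZ)), add(Z, Z)))))
  →11  S(S(S(add(S(add(SSSZ, mul(SZ, SZ))), add(Z, Z)))))
  →12  S(S(S(S(add(add(SSSZ, mul(SZ, SZ)), add(Z, Z))))))
  →13  S(S(S(S(add(S(add(SSZ, mul(SZ, SZ))), add(Z, Z))))))
  →14  S(S(S(S(S(add(add(SSZ, mul(SZ, SZ)), add(Z, Z)))))))
  →15  S(S(S(S(S(add(S(add(SZ, mul(SZ, SZ))), add(Z, Z)))))))
  →16  S(S(S(S(S(S(add(add(SZ, mul(SZ, SZ)), add(Z, Z))))))))
  →17  S(S(S(S(S(S(add(S(add(Z, mul(SZ, SZ))), add(Z, Z))))))))
  →18  S(S(S(S(S(S(S(add(add(Z, mul(SZ, SZ)), add(Z, Z)))))))))
  →19  S(S(S(S(S(S(S(add(mul(SZ, SZ), add(Z, Z)))))))))
  →20  S(S(S(S(S(S(S(add(add(SZ, mul(Z, SZ)), add(Z, Z)))))))))
  →21  S(S(S(S(S(S(S(add(S(add(Z, mul(Z, SZ))), add(Z, Z)))))))))
  →22  S(S(S(S(S(S(S(S(add(add(Z, mul(Z, SZ)), add(Z, Z))))))))))
  →23  S(S(S(S(S(S(S(S(add(mul(Z, SZ), add(Z, Z))))))))))
  →24  S(S(S(S(S(S(S(S(add(Z, add(Z, Z))))))))))
  →25  S(S(S(S(S(S(S(S(add(Z, Z)))))))))
  →26  S^8(Z)

Answer: SAME — A ⇓ S^8(Z), B ⇓ S^8(Z)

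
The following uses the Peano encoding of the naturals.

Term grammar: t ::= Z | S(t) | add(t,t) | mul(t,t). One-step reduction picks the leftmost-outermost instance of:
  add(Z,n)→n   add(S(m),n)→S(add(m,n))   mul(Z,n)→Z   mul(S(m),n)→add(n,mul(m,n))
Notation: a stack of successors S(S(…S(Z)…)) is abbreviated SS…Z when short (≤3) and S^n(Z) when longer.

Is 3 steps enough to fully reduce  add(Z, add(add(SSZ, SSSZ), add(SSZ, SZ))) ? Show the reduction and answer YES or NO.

Answer: NO — after 3 steps the term is S(add(add(SZ, SSSZ), add(SSZ, SZ))), not yet normal

Working:
  start: add(Z, add(add(SSZ, SSSZ), add(SSZ, SZ)))
  [1] add(add(SSZ, SSSZ), add(SSZ, SZ))
  [2] add(S(add(SZ, SSSZ)), add(SSZ, SZ))
  [3] S(add(add(SZ, SSSZ), add(SSZ, SZ)))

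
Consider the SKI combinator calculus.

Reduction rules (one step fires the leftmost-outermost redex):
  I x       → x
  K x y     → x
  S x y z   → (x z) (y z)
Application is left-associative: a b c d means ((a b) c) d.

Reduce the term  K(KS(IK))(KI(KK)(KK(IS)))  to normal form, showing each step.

Answer: normal form = S  (in 2 steps)

Working:
  start: K(KS(IK))(KI(KK)(KK(IS)))
  [1] KS(IK)
  [2] S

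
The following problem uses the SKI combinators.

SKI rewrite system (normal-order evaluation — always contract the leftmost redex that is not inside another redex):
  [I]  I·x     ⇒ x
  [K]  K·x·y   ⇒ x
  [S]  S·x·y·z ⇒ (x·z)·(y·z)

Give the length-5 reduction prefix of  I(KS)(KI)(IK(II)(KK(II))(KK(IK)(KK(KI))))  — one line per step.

  start: I(KS)(KI)(IK(II)(KK(II))(KK(IK)(KK(KI))))
  [1] KS(KI)(IK(II)(KK(II))(KK(IK)(KK(KI))))
  [2] S(IK(II)(KK(II))(KK(IK)(KK(KI))))
  [3] S(K(II)(KK(II))(KK(IK)(KK(KI))))
  [4] S(II(KK(IK)(KK(KI))))
  [5] S(I(KK(IK)(KK(KI))))

Answer: after 5 steps: S(I(KK(IK)(KK(KI))))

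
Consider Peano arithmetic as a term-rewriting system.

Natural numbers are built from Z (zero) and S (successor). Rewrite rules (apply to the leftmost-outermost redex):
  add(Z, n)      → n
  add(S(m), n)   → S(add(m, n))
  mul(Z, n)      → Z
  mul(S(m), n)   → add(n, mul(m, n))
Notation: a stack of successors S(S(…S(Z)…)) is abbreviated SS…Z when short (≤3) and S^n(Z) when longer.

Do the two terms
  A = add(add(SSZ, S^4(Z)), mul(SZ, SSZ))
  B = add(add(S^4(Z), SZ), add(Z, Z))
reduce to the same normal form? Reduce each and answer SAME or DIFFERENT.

Answer: DIFFERENT — A ⇓ S^8(Z), B ⇓ S^5(Z)

Working:
Term A:
  start: add(add(SSZ, S^4(Z)), mul(SZ, SSZ))
  →1  add(S(add(SZ, S^4(Z))), mul(SZ, SSZ))
  →2  S(add(add(SZ, S^4(Z)), mul(SZ, SSZ)))
  →3  S(add(S(add(Z, S^4(Z))), mul(SZ, SSZ)))
  →4  S(S(add(add(Z, S^4(Z)), mul(SZ, SSZ))))
  →5  S(S(add(S^4(Z), mul(SZ, SSZ))))
  →6  S(S(S(add(SSSZ, mul(SZ, SSZ)))))
  →7  S(S(S(S(add(SSZ, mul(SZ, SSZ))))))
  →8  S(S(S(S(S(add(SZ, mul(SZ, SSZ)))))))
  →9  S(S(S(S(S(S(add(Z, mul(SZ, SSZ))))))))
  →10  S(S(S(S(S(S(mul(SZ, SSZ)))))))
  →11  S(S(S(S(S(S(add(SSZ, mul(Z, SSZ))))))))
  →12  S(S(S(S(S(S(S(add(SZ, mul(Z, SSZ)))))))))
  →13  S(S(S(S(S(S(S(S(add(Z, mul(Z, SSZ))))))))))
  →14  S(S(S(S(S(S(S(S(mul(Z, SSZ)))))))))
  →15  S^8(Z)

Term B:
  start: add(add(S^4(Z), SZ), add(Z, Z))
  →1  add(S(add(SSSZ, SZ)), add(Z, Z))
  →2  S(add(add(SSSZ, SZ), add(Z, Z)))
  →3  S(add(S(add(SSZ, SZ)), add(Z, Z)))
  →4  S(S(add(add(SSZ, SZ), add(Z, Z))))
  →5  S(S(add(S(add(SZ, SZ)), add(Z, Z))))
  →6  S(S(S(add(add(SZ, SZ), add(Z, Z)))))
  →7  S(S(S(add(S(add(Z, SZ)), add(Z, Z)))))
  →8  S(S(S(S(add(add(Z, SZ), add(Z, Z))))))
  →9  S(S(S(S(add(SZ, add(Z, Z))))))
  →10  S(S(S(S(S(add(Z, add(Z, Z)))))))
  →11  S(S(S(S(S(add(Z, Z))))))
  →12  S^5(Z)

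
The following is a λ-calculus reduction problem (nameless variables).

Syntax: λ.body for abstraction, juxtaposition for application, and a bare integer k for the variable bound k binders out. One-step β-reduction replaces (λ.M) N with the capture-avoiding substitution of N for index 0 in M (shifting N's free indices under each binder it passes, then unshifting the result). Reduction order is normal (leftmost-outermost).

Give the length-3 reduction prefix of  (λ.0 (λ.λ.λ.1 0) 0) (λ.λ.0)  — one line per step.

Answer: after 3 steps: λ.λ.0

Working:
  start: (λ.0 (λ.λ.λ.1 0) 0) (λ.λ.0)
  step 1: (λ.λ.0) (λ.λ.λ.1 0) (λ.λ.0)
  step 2: (λ.0) (λ.λ.0)
  step 3: λ.λ.0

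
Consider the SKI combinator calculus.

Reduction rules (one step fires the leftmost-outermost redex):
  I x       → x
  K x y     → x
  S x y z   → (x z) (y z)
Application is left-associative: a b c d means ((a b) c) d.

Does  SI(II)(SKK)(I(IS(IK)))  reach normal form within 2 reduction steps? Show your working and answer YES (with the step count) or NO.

Answer: NO — after 2 steps the term is SKK(II(SKK))(I(IS(IK))), not yet normal

Reduction:
  start: SI(II)(SKK)(I(IS(IK)))
  step 1: I(SKK)(II(SKK))(I(IS(IK)))
  step 2: SKK(II(SKK))(I(IS(IK)))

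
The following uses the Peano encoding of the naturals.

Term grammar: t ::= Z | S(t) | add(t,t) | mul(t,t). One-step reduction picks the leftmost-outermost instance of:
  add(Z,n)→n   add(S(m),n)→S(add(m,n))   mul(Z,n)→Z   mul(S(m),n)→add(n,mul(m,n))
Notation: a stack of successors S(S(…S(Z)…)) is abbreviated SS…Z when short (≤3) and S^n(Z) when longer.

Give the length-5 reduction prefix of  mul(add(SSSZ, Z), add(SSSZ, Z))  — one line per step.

Answer: after 5 steps: S(add(S(add(SZ, Z)), mul(add(SSZ, Z), add(SSSZ, Z))))

Working:
  start: mul(add(SSSZ, Z), add(SSSZ, Z))
  →1  mul(S(add(SSZ, Z)), add(SSSZ, Z))
  →2  add(add(SSSZ, Z), mul(add(SSZ, Z), add(SSSZ, Z)))
  →3  add(S(add(SSZ, Z)), mul(add(SSZ, Z), add(SSSZ, Z)))
  →4  S(add(add(SSZ, Z), mul(add(SSZ, Z), add(SSSZ, Z))))
  →5  S(add(S(add(SZ, Z)), mul(add(SSZ, Z), add(SSSZ, Z))))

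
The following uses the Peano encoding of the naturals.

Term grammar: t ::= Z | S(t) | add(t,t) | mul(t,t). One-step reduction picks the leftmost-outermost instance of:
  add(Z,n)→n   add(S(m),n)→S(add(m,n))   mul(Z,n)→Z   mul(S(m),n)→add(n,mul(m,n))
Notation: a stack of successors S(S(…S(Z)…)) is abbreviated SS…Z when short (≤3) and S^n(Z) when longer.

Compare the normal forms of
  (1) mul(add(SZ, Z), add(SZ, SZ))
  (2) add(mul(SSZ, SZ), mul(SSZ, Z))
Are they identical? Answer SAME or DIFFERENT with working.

Term A:
  start: mul(add(SZ, Z), add(SZ, SZ))
  step 1: mul(S(add(Z, Z)), add(SZ, SZ))
  step 2: add(add(SZ, SZ), mul(add(Z, Z), add(SZ, SZ)))
  step 3: add(S(add(Z, SZ)), mul(add(Z, Z), add(SZ, SZ)))
  step 4: S(add(add(Z, SZ), mul(add(Z, Z), add(SZ, SZ))))
  step 5: S(add(SZ, mul(add(Z, Z), add(SZ, SZ))))
  step 6: S(S(add(Z, mul(add(Z, Z), add(SZ, SZ)))))
  step 7: S(S(mul(add(Z, Z), add(SZ, SZ))))
  step 8: S(S(mul(Z, add(SZ, SZ))))
  step 9: SSZ

Term B:
  start: add(mul(SSZ, SZ), mul(SSZ, Z))
  step 1: add(add(SZ, mul(SZ, SZ)), mul(SSZ, Z))
  step 2: add(S(add(Z, mul(SZ, SZ))), mul(SSZ, Z))
  step 3: S(add(add(Z, mul(SZ, SZ)), mul(SSZ, Z)))
  step 4: S(add(mul(SZ, SZ), mul(SSZ, Z)))
  step 5: S(add(add(SZ, mul(Z, SZ)), mul(SSZ, Z)))
  step 6: S(add(S(add(Z, mul(Z, SZ))), mul(SSZ, Z)))
  step 7: S(S(add(add(Z, mul(Z, SZ)), mul(SSZ, Z))))
  step 8: S(S(add(mul(Z, SZ), mul(SSZ, Z))))
  step 9: S(S(add(Z, mul(SSZ, Z))))
  step 10: S(S(mul(SSZ, Z)))
  step 11: S(S(add(Z, mul(SZ, Z))))
  step 12: S(S(mul(SZ, Z)))
  step 13: S(S(add(Z, mul(Z, Z))))
  step 14: S(S(mul(Z, Z)))
  step 15: SSZ

Answer: SAME — A ⇓ SSZ, B ⇓ SSZ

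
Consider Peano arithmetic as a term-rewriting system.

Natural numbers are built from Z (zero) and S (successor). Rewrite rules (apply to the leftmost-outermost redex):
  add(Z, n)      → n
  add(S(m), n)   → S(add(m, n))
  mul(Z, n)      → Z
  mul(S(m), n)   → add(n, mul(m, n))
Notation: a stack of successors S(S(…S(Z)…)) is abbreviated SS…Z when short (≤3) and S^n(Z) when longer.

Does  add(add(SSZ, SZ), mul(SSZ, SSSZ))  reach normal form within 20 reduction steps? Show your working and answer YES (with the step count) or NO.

Answer: YES — reaches normal form S^9(Z) in 18 ≤ 20 steps

Reduction:
  start: add(add(SSZ, SZ), mul(SSZ, SSSZ))
  step 1: add(S(add(SZ, SZ)), mul(SSZ, SSSZ))
  step 2: S(add(add(SZ, SZ), mul(SSZ, SSSZ)))
  step 3: S(add(S(add(Z, SZ)), mul(SSZ, SSSZ)))
  step 4: S(S(add(add(Z, SZ), mul(SSZ, SSSZ))))
  step 5: S(S(add(SZ, mul(SSZ, SSSZ))))
  step 6: S(S(S(add(Z, mul(SSZ, SSSZ)))))
  step 7: S(S(S(mul(SSZ, SSSZ))))
  step 8: S(S(S(add(SSSZ, mul(SZ, SSSZ)))))
  step 9: S(S(S(S(add(SSZ, mul(SZ, SSSZ))))))
  step 10: S(S(S(S(S(add(SZ, mul(SZ, SSSZ)))))))
  step 11: S(S(S(S(S(S(add(Z, mul(SZ, SSSZ))))))))
  step 12: S(S(S(S(S(S(mul(SZ, SSSZ)))))))
  step 13: S(S(S(S(S(S(add(SSSZ, mul(Z, SSSZ))))))))
  step 14: S(S(S(S(S(S(S(add(SSZ, mul(Z, SSSZ)))))))))
  step 15: S(S(S(S(S(S(S(S(add(SZ, mul(Z, SSSZ))))))))))
  step 16: S(S(S(S(S(S(S(S(S(add(Z, mul(Z, SSSZ)))))))))))
  step 17: S(S(S(S(S(S(S(S(S(mul(Z, SSSZ))))))))))
  step 18: S^9(Z)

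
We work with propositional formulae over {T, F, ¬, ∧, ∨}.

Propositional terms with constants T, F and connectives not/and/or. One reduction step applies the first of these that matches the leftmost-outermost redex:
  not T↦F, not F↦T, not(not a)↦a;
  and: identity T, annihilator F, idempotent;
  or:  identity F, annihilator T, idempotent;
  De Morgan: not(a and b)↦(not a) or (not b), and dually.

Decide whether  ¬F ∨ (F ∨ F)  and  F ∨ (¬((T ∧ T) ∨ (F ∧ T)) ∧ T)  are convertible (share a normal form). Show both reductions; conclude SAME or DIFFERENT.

Term A:
  start: ¬F ∨ (F ∨ F)
  →1  T ∨ (F ∨ F)
  →2  T

Term B:
  start: F ∨ (¬((T ∧ T) ∨ (F ∧ T)) ∧ T)
  →1  ¬((T ∧ T) ∨ (F ∧ T)) ∧ T
  →2  ¬((T ∧ T) ∨ (F ∧ T))
  →3  ¬(T ∧ T) ∧ ¬(F ∧ T)
  →4  (¬T ∨ ¬T) ∧ ¬(F ∧ T)
  →5  ¬T ∧ ¬(F ∧ T)
  →6  F ∧ ¬(F ∧ T)
  →7  F

Answer: DIFFERENT — A ⇓ T, B ⇓ F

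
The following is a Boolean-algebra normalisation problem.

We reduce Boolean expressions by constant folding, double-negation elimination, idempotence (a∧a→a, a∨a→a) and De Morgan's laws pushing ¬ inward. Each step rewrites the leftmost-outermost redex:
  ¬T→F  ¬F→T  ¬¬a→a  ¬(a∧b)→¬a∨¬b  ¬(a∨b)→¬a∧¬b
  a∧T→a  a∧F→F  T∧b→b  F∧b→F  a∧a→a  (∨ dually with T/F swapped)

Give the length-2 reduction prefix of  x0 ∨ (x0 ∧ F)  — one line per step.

  start: x0 ∨ (x0 ∧ F)
  [1] x0 ∨ F
  [2] x0

Answer: after 2 steps: x0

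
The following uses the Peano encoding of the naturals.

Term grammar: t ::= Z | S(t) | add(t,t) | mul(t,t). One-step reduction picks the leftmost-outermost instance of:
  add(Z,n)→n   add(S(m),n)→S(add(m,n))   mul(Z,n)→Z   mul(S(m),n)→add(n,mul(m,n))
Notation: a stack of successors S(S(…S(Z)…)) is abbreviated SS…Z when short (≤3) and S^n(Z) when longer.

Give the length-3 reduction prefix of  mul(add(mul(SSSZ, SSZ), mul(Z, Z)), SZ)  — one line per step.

Answer: after 3 steps: mul(S(add(add(SZ, mul(SSZ, SSZ)), mul(Z, Z))), SZ)

Working:
  start: mul(add(mul(SSSZ, SSZ), mul(Z, Z)), SZ)
  [1] mul(add(add(SSZ, mul(SSZ, SSZ)), mul(Z, Z)), SZ)
  [2] mul(add(S(add(SZ, mul(SSZ, SSZ))), mul(Z, Z)), SZ)
  [3] mul(S(add(add(SZ, mul(SSZ, SSZ)), mul(Z, Z))), SZ)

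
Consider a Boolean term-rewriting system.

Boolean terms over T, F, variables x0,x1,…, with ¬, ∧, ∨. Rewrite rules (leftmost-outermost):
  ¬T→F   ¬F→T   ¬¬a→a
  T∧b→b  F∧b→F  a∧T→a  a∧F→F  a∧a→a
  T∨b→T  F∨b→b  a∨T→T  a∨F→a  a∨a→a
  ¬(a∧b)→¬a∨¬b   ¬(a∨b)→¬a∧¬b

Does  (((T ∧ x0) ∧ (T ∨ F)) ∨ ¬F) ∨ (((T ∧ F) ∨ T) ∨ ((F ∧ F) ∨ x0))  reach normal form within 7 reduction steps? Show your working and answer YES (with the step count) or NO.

  start: (((T ∧ x0) ∧ (T ∨ F)) ∨ ¬F) ∨ (((T ∧ F) ∨ T) ∨ ((F ∧ F) ∨ x0))
  step 1: ((x0 ∧ (T ∨ F)) ∨ ¬F) ∨ (((T ∧ F) ∨ T) ∨ ((F ∧ F) ∨ x0))
  step 2: ((x0 ∧ T) ∨ ¬F) ∨ (((T ∧ F) ∨ T) ∨ ((F ∧ F) ∨ x0))
  step 3: (x0 ∨ ¬F) ∨ (((T ∧ F) ∨ T) ∨ ((F ∧ F) ∨ x0))
  step 4: (x0 ∨ T) ∨ (((T ∧ F) ∨ T) ∨ ((F ∧ F) ∨ x0))
  step 5: T ∨ (((T ∧ F) ∨ T) ∨ ((F ∧ F) ∨ x0))
  step 6: T

Answer: YES — reaches normal form T in 6 ≤ 7 steps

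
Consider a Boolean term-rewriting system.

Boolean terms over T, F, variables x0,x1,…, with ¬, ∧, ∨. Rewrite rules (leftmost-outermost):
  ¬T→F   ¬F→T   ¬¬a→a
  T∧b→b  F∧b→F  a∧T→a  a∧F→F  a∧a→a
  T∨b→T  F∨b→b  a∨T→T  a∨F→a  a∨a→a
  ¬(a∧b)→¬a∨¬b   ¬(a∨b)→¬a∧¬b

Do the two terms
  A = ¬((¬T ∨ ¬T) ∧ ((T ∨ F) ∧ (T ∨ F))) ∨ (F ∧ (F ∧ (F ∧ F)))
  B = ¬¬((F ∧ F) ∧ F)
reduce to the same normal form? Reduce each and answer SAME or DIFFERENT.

Answer: DIFFERENT — A ⇓ T, B ⇓ F

Derivation:
Term A:
  start: ¬((¬T ∨ ¬T) ∧ ((T ∨ F) ∧ (T ∨ F))) ∨ (F ∧ (F ∧ (F ∧ F)))
  step 1: (¬(¬T ∨ ¬T) ∨ ¬((T ∨ F) ∧ (T ∨ F))) ∨ (F ∧ (F ∧ (F ∧ F)))
  step 2: ((¬¬T ∧ ¬¬T) ∨ ¬((T ∨ F) ∧ (T ∨ F))) ∨ (F ∧ (F ∧ (F ∧ F)))
  step 3: (¬¬T ∨ ¬((T ∨ F) ∧ (T ∨ F))) ∨ (F ∧ (F ∧ (F ∧ F)))
  step 4: (T ∨ ¬((T ∨ F) ∧ (T ∨ F))) ∨ (F ∧ (F ∧ (F ∧ F)))
  step 5: T ∨ (F ∧ (F ∧ (F ∧ F)))
  step 6: T

Term B:
  start: ¬¬((F ∧ F) ∧ F)
  step 1: (F ∧ F) ∧ F
  step 2: F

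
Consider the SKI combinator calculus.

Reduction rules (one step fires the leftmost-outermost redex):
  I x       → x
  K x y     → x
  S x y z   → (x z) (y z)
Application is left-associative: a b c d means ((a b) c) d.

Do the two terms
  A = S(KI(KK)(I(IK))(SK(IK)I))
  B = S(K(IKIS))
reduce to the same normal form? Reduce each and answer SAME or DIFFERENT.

Answer: SAME — A ⇓ S(KI), B ⇓ S(KI)

Derivation:
Term A:
  start: S(KI(KK)(I(IK))(SK(IK)I))
  [1] S(I(I(IK))(SK(IK)I))
  [2] S(I(IK)(SK(IK)I))
  [3] S(IK(SK(IK)I))
  [4] S(K(SK(IK)I))
  [5] S(K(KI(IKI)))
  [6] S(KI)

Term B:
  start: S(K(IKIS))
  [1] S(K(KIS))
  [2] S(KI)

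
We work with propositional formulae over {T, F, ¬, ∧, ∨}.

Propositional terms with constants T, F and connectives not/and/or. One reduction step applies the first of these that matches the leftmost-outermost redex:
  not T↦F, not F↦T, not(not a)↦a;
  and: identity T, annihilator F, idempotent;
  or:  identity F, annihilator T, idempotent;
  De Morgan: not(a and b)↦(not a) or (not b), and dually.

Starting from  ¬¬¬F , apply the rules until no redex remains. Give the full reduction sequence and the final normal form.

  start: ¬¬¬F
  [1] ¬F
  [2] T

Answer: normal form = T  (in 2 steps)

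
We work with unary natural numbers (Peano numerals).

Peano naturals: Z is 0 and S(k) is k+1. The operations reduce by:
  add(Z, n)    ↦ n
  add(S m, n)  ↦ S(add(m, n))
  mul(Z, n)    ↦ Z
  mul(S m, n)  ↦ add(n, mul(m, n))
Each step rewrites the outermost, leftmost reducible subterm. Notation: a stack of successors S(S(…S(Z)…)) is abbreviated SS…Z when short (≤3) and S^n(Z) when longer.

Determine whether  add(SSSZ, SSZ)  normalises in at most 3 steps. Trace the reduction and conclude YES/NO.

Answer: NO — after 3 steps the term is S(S(S(add(Z, SSZ)))), not yet normal

Reduction:
  start: add(SSSZ, SSZ)
  step 1: S(add(SSZ, SSZ))
  step 2: S(S(add(SZ, SSZ)))
  step 3: S(S(S(add(Z, SSZ))))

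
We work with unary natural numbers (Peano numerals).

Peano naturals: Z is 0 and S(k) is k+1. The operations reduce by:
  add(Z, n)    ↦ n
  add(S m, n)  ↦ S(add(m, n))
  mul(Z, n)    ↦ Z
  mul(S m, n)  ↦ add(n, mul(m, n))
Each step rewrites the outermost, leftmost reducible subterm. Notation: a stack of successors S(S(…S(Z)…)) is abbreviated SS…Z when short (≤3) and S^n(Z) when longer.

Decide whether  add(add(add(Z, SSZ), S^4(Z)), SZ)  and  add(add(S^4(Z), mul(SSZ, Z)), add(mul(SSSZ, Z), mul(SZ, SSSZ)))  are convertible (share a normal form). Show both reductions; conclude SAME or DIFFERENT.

Term A:
  start: add(add(add(Z, SSZ), S^4(Z)), SZ)
  [1] add(add(SSZ, S^4(Z)), SZ)
  [2] add(S(add(SZ, S^4(Z))), SZ)
  [3] S(add(add(SZ, S^4(Z)), SZ))
  [4] S(add(S(add(Z, S^4(Z))), SZ))
  [5] S(S(add(add(Z, S^4(Z)), SZ)))
  [6] S(S(add(S^4(Z), SZ)))
  [7] S(S(S(add(SSSZ, SZ))))
  [8] S(S(S(S(add(SSZ, SZ)))))
  [9] S(S(S(S(S(add(SZ, SZ))))))
  [10] S(S(S(S(S(S(add(Z, SZ)))))))
  [11] S^7(Z)

Term B:
  start: add(add(S^4(Z), mul(SSZ, Z)), add(mul(SSSZ, Z), mul(SZ, SSSZ)))
  [1] add(S(add(SSSZ, mul(SSZ, Z))), add(mul(SSSZ, Z), mul(SZ, SSSZ)))
  [2] S(add(add(SSSZ, mul(SSZ, Z)), add(mul(SSSZ, Z), mul(SZ, SSSZ))))
  [3] S(add(S(add(SSZ, mul(SSZ, Z))), add(mul(SSSZ, Z), mul(SZ, SSSZ))))
  [4] S(S(add(add(SSZ, mul(SSZ, Z)), add(mul(SSSZ, Z), mul(SZ, SSSZ)))))
  [5] S(S(add(S(add(SZ, mul(SSZ, Z))), add(mul(SSSZ, Z), mul(SZ, SSSZ)))))
  [6] S(S(S(add(add(SZ, mul(SSZ, Z)), add(mul(SSSZ, Z), mul(SZ, SSSZ))))))
  [7] S(S(S(add(S(add(Z, mul(SSZ, Z))), add(mul(SSSZ, Z), mul(SZ, SSSZ))))))
  [8] S(S(S(S(add(add(Z, mul(SSZ, Z)), add(mul(SSSZ, Z), mul(SZ, SSSZ)))))))
  [9] S(S(S(S(add(mul(SSZ, Z), add(mul(SSSZ, Z), mul(SZ, SSSZ)))))))
  [10] S(S(S(S(add(add(Z, mul(SZ, Z)), add(mul(SSSZ, Z), mul(SZ, SSSZ)))))))
  [11] S(S(S(S(add(mul(SZ, Z), add(mul(SSSZ, Z), mul(SZ, SSSZ)))))))
  [12] S(S(S(S(add(add(Z, mul(Z, Z)), add(mul(SSSZ, Z), mul(SZ, SSSZ)))))))
  [13] S(S(S(S(add(mul(Z, Z), add(mul(SSSZ, Z), mul(SZ, SSSZ)))))))
  [14] S(S(S(S(add(Z, add(mul(SSSZ, Z), mul(SZ, SSSZ)))))))
  [15] S(S(S(S(add(mul(SSSZ, Z), mul(SZ, SSSZ))))))
  [16] S(S(S(S(add(add(Z, mul(SSZ, Z)), mul(SZ, SSSZ))))))
  [17] S(S(S(S(add(mul(SSZ, Z), mul(SZ, SSSZ))))))
  [18] S(S(S(S(add(add(Z, mul(SZ, Z)), mul(SZ, SSSZ))))))
  [19] S(S(S(S(add(mul(SZ, Z), mul(SZ, SSSZ))))))
  [20] S(S(S(S(add(add(Z, mul(Z, Z)), mul(SZ, SSSZ))))))
  [21] S(S(S(S(add(mul(Z, Z), mul(SZ, SSSZ))))))
  [22] S(S(S(S(add(Z, mul(SZ, SSSZ))))))
  [23] S(S(S(S(mul(SZ, SSSZ)))))
  [24] S(S(S(S(add(SSSZ, mul(Z, SSSZ))))))
  [25] S(S(S(S(S(add(SSZ, mul(Z, SSSZ)))))))
  [26] S(S(S(S(S(S(add(SZ, mul(Z, SSSZ))))))))
  [27] S(S(S(S(S(S(S(add(Z, mul(Z, SSSZ)))))))))
  [28] S(S(S(S(S(S(S(mul(Z, SSSZ))))))))
  [29] S^7(Z)

Answer: SAME — A ⇓ S^7(Z), B ⇓ S^7(Z)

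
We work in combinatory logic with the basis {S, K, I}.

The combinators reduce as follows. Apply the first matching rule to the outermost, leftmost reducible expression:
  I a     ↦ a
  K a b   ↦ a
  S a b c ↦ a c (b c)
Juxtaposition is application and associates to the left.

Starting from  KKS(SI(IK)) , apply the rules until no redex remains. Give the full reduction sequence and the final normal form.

  start: KKS(SI(IK))
  →1  K(SI(IK))
  →2  K(SIK)

Answer: normal form = K(SIK)  (in 2 steps)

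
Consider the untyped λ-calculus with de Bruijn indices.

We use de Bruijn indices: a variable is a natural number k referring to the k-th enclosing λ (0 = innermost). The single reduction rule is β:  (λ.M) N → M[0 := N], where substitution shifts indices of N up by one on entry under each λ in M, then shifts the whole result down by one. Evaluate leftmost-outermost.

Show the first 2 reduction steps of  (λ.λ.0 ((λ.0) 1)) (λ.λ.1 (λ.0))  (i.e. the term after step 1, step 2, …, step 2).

Answer: after 2 steps: λ.0 (λ.λ.1 (λ.0))

Working:
  start: (λ.λ.0 ((λ.0) 1)) (λ.λ.1 (λ.0))
  →1  λ.0 ((λ.0) (λ.λ.1 (λ.0)))
  →2  λ.0 (λ.λ.1 (λ.0))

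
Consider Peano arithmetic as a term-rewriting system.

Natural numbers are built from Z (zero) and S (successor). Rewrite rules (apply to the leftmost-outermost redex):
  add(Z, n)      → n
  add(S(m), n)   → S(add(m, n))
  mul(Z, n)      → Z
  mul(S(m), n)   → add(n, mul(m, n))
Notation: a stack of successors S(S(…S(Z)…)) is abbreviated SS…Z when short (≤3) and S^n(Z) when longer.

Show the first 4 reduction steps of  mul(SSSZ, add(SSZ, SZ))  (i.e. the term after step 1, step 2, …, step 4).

  start: mul(SSSZ, add(SSZ, SZ))
  step 1: add(add(SSZ, SZ), mul(SSZ, add(SSZ, SZ)))
  step 2: add(S(add(SZ, SZ)), mul(SSZ, add(SSZ, SZ)))
  step 3: S(add(add(SZ, SZ), mul(SSZ, add(SSZ, SZ))))
  step 4: S(add(S(add(Z, SZ)), mul(SSZ, add(SSZ, SZ))))

Answer: after 4 steps: S(add(S(add(Z, SZ)), mul(SSZ, add(SSZ, SZ))))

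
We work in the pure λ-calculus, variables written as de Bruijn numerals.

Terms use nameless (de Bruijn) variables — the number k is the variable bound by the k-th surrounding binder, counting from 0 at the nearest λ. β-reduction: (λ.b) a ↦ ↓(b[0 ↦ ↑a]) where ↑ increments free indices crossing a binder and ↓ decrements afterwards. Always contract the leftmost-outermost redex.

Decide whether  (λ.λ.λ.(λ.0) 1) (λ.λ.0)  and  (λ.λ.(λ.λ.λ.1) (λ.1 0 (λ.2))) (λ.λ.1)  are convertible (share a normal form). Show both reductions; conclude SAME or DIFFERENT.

Answer: DIFFERENT — A ⇓ λ.λ.1, B ⇓ λ.λ.λ.1

Derivation:
Term A:
  start: (λ.λ.λ.(λ.0) 1) (λ.λ.0)
  [1] λ.λ.(λ.0) 1
  [2] λ.λ.1

Term B:
  start: (λ.λ.(λ.λ.λ.1) (λ.1 0 (λ.2))) (λ.λ.1)
  [1] λ.(λ.λ.λ.1) (λ.1 0 (λ.2))
  [2] λ.λ.λ.1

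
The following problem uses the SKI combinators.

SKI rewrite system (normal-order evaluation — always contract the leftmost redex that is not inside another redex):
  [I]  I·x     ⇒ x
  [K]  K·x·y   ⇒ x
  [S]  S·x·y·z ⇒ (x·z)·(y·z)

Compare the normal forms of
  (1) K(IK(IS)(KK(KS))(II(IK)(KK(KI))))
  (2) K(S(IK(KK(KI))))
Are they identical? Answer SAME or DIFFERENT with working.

Answer: SAME — A ⇓ K(S(KK)), B ⇓ K(S(KK))

Reduction:
Term A:
  start: K(IK(IS)(KK(KS))(II(IK)(KK(KI))))
  [1] K(K(IS)(KK(KS))(II(IK)(KK(KI))))
  [2] K(IS(II(IK)(KK(KI))))
  [3] K(S(II(IK)(KK(KI))))
  [4] K(S(I(IK)(KK(KI))))
  [5] K(S(IK(KK(KI))))
  [6] K(S(K(KK(KI))))
  [7] K(S(KK))

Term B:
  start: K(S(IK(KK(KI))))
  [1] K(S(K(KK(KI))))
  [2] K(S(KK))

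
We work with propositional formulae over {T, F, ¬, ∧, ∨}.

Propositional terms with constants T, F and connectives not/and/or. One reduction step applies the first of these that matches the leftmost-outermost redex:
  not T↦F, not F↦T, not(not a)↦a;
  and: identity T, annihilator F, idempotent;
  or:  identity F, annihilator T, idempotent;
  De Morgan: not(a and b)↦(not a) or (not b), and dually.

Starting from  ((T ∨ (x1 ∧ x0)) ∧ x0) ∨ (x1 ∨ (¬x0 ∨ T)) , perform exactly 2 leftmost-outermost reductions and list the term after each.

  start: ((T ∨ (x1 ∧ x0)) ∧ x0) ∨ (x1 ∨ (¬x0 ∨ T))
  step 1: (T ∧ x0) ∨ (x1 ∨ (¬x0 ∨ T))
  step 2: x0 ∨ (x1 ∨ (¬x0 ∨ T))

Answer: after 2 steps: x0 ∨ (x1 ∨ (¬x0 ∨ T))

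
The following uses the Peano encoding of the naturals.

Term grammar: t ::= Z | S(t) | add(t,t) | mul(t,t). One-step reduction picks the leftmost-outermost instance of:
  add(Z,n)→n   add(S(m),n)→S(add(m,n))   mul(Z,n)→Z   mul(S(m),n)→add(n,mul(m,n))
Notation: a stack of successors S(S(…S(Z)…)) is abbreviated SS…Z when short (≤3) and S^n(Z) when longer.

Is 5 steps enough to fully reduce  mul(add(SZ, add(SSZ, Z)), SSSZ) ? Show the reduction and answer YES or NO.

  start: mul(add(SZ, add(SSZ, Z)), SSSZ)
  step 1: mul(S(add(Z, add(SSZ, Z))), SSSZ)
  step 2: add(SSSZ, mul(add(Z, add(SSZ, Z)), SSSZ))
  step 3: S(add(SSZ, mul(add(Z, add(SSZ, Z)), SSSZ)))
  step 4: S(S(add(SZ, mul(add(Z, add(SSZ, Z)), SSSZ))))
  step 5: S(S(S(add(Z, mul(add(Z, add(SSZ, Z)), SSSZ)))))

Answer: NO — after 5 steps the term is S(S(S(add(Z, mul(add(Z, add(SSZ, Z)), SSSZ))))), not yet normal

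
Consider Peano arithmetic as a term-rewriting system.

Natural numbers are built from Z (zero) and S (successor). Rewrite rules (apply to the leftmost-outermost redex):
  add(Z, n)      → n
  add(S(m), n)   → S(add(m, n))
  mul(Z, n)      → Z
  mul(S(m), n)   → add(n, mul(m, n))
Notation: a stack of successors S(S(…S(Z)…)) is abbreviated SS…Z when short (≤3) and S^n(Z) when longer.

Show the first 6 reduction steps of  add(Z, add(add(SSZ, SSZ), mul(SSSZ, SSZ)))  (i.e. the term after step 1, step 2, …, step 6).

  start: add(Z, add(add(SSZ, SSZ), mul(SSSZ, SSZ)))
  →1  add(add(SSZ, SSZ), mul(SSSZ, SSZ))
  →2  add(S(add(SZ, SSZ)), mul(SSSZ, SSZ))
  →3  S(add(add(SZ, SSZ), mul(SSSZ, SSZ)))
  →4  S(add(S(add(Z, SSZ)), mul(SSSZ, SSZ)))
  →5  S(S(add(add(Z, SSZ), mul(SSSZ, SSZ))))
  →6  S(S(add(SSZ, mul(SSSZ, SSZ))))

Answer: after 6 steps: S(S(add(SSZ, mul(SSSZ, SSZ))))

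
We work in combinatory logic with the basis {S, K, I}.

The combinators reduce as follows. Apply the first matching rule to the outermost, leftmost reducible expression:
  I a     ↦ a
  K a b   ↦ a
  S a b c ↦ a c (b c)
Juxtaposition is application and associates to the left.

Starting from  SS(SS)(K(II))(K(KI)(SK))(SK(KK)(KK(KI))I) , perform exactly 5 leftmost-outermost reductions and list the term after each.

  start: SS(SS)(K(II))(K(KI)(SK))(SK(KK)(KK(KI))I)
  [1] S(K(II))(SS(K(II)))(K(KI)(SK))(SK(KK)(KK(KI))I)
  [2] K(II)(K(KI)(SK))(SS(K(II))(K(KI)(SK)))(SK(KK)(KK(KI))I)
  [3] II(SS(K(II))(K(KI)(SK)))(SK(KK)(KK(KI))I)
  [4] I(SS(K(II))(K(KI)(SK)))(SK(KK)(KK(KI))I)
  [5] SS(K(II))(K(KI)(SK))(SK(KK)(KK(KI))I)

Answer: after 5 steps: SS(K(II))(K(KI)(SK))(SK(KK)(KK(KI))I)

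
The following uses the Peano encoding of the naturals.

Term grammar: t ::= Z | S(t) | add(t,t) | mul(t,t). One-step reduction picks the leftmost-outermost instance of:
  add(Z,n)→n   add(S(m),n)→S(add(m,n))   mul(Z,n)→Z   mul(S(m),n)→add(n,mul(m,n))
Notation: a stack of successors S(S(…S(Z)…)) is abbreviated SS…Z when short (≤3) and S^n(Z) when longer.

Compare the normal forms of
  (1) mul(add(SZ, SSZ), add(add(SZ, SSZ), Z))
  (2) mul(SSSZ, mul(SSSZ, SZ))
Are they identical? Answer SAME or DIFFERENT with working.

Term A:
  start: mul(add(SZ, SSZ), add(add(SZ, SSZ), Z))
  →1  mul(S(add(Z, SSZ)), add(add(SZ, SSZ), Z))
  →2  add(add(add(SZ, SSZ), Z), mul(add(Z, SSZ), add(add(SZ, SSZ), Z)))
  →3  add(add(S(add(Z, SSZ)), Z), mul(add(Z, SSZ), add(add(SZ, SSZ), Z)))
  →4  add(S(add(add(Z, SSZ), Z)), mul(add(Z, SSZ), add(add(SZ, SSZ), Z)))
  →5  S(add(add(add(Z, SSZ), Z), mul(add(Z, SSZ), add(add(SZ, SSZ), Z))))
  →6  S(add(add(SSZ, Z), mul(add(Z, SSZ), add(add(SZ, SSZ), Z))))
  →7  S(add(S(add(SZ, Z)), mul(add(Z, SSZ), add(add(SZ, SSZ), Z))))
  →8  S(S(add(add(SZ, Z), mul(add(Z, SSZ), add(add(SZ, SSZ), Z)))))
  →9  S(S(add(S(add(Z, Z)), mul(add(Z, SSZ), add(add(SZ, SSZ), Z)))))
  →10  S(S(S(add(add(Z, Z), mul(add(Z, SSZ), add(add(SZ, SSZ), Z))))))
  →11  S(S(S(add(Z, mul(add(Z, SSZ), add(add(SZ, SSZ), Z))))))
  →12  S(S(S(mul(add(Z, SSZ), add(add(SZ, SSZ), Z)))))
  →13  S(S(S(mul(SSZ, add(add(SZ, SSZ), Z)))))
  →14  S(S(S(add(add(add(SZ, SSZ), Z), mul(SZ, add(add(SZ, SSZ), Z))))))
  →15  S(S(S(add(add(S(add(Z, SSZ)), Z), mul(SZ, add(add(SZ, SSZ), Z))))))
  →16  S(S(S(add(S(add(add(Z, SSZ), Z)), mul(SZ, add(add(SZ, SSZ), Z))))))
  →17  S(S(S(S(add(add(add(Z, SSZ), Z), mul(SZ, add(add(SZ, SSZ), Z)))))))
  →18  S(S(S(S(add(add(SSZ, Z), mul(SZ, add(add(SZ, SSZ), Z)))))))
  →19  S(S(S(S(add(S(add(SZ, Z)), mul(SZ, add(add(SZ, SSZ), Z)))))))
  →20  S(S(S(S(S(add(add(SZ, Z), mul(SZ, add(add(SZ, SSZ), Z))))))))
  →21  S(S(S(S(S(add(S(add(Z, Z)), mul(SZ, add(add(SZ, SSZ), Z))))))))
  →22  S(S(S(S(S(S(add(add(Z, Z), mul(SZ, add(add(SZ, SSZ), Z)))))))))
  →23  S(S(S(S(S(S(add(Z, mul(SZ, add(add(SZ, SSZ), Z)))))))))
  →24  S(S(S(S(S(S(mul(SZ, add(add(SZ, SSZ), Z))))))))
  →25  S(S(S(S(S(S(add(add(add(SZ, SSZ), Z), mul(Z, add(add(SZ, SSZ), Z)))))))))
  →26  S(S(S(S(S(S(add(add(S(add(Z, SSZ)), Z), mul(Z, add(add(SZ, SSZ), Z)))))))))
  →27  S(S(S(S(S(S(add(S(add(add(Z, SSZ), Z)), mul(Z, add(add(SZ, SSZ), Z)))))))))
  →28  S(S(S(S(S(S(S(add(add(add(Z, SSZ), Z), mul(Z, add(add(SZ, SSZ), Z))))))))))
  →29  S(S(S(S(S(S(S(add(add(SSZ, Z), mul(Z, add(add(SZ, SSZ), Z))))))))))
  →30  S(S(S(S(S(S(S(add(S(add(SZ, Z)), mul(Z, add(add(SZ, SSZ), Z))))))))))
  →31  S(S(S(S(S(S(S(S(add(add(SZ, Z), mul(Z, add(add(SZ, SSZ), Z)))))))))))
  →32  S(S(S(S(S(S(S(S(add(S(add(Z, Z)), mul(Z, add(add(SZ, SSZ), Z)))))))))))
  →33  S(S(S(S(S(S(S(S(S(add(add(Z, Z), mul(Z, add(add(SZ, SSZ), Z))))))))))))
  →34  S(S(S(S(S(S(S(S(S(add(Z, mul(Z, add(add(SZ, SSZ), Z))))))))))))
  →35  S(S(S(S(S(S(S(S(S(mul(Z, add(add(SZ, SSZ), Z)))))))))))
  →36  S^9(Z)

Term B:
  start: mul(SSSZ, mul(SSSZ, SZ))
  →1  add(mul(SSSZ, SZ), mul(SSZ, mul(SSSZ, SZ)))
  →2  add(add(SZ, mul(SSZ, SZ)), mul(SSZ, mul(SSSZ, SZ)))
  →3  add(S(add(Z, mul(SSZ, SZ))), mul(SSZ, mul(SSSZ, SZ)))
  →4  S(add(add(Z, mul(SSZ, SZ)), mul(SSZ, mul(SSSZ, SZ))))
  →5  S(add(mul(SSZ, SZ), mul(SSZ, mul(SSSZ, SZ))))
  →6  S(add(add(SZ, mul(SZ, SZ)), mul(SSZ, mul(SSSZ, SZ))))
  →7  S(add(S(add(Z, mul(SZ, SZ))), mul(SSZ, mul(SSSZ, SZ))))
  →8  S(S(add(add(Z, mul(SZ, SZ)), mul(SSZ, mul(SSSZ, SZ)))))
  →9  S(S(add(mul(SZ, SZ), mul(SSZ, mul(SSSZ, SZ)))))
  →10  S(S(add(add(SZ, mul(Z, SZ)), mul(SSZ, mul(SSSZ, SZ)))))
  →11  S(S(add(S(add(Z, mul(Z, SZ))), mul(SSZ, mul(SSSZ, SZ)))))
  →12  S(S(S(add(add(Z, mul(Z, SZ)), mul(SSZ, mul(SSSZ, SZ))))))
  →13  S(S(S(add(mul(Z, SZ), mul(SSZ, mul(SSSZ, SZ))))))
  →14  S(S(S(add(Z, mul(SSZ, mul(SSSZ, SZ))))))
  →15  S(S(S(mul(SSZ, mul(SSSZ, SZ)))))
  →16  S(S(S(add(mul(SSSZ, SZ), mul(SZ, mul(SSSZ, SZ))))))
  →17  S(S(S(add(add(SZ, mul(SSZ, SZ)), mul(SZ, mul(SSSZ, SZ))))))
  →18  S(S(S(add(S(add(Z, mul(SSZ, SZ))), mul(SZ, mul(SSSZ, SZ))))))
  →19  S(S(S(S(add(add(Z, mul(SSZ, SZ)), mul(SZ, mul(SSSZ, SZ)))))))
  →20  S(S(S(S(add(mul(SSZ, SZ), mul(SZ, mul(SSSZ, SZ)))))))
  →21  S(S(S(S(add(add(SZ, mul(SZ, SZ)), mul(SZ, mul(SSSZ, SZ)))))))
  →22  S(S(S(S(add(S(add(Z, mul(SZ, SZ))), mul(SZ, mul(SSSZ, SZ)))))))
  →23  S(S(S(S(S(add(add(Z, mul(SZ, SZ)), mul(SZ, mul(SSSZ, SZ))))))))
  →24  S(S(S(S(S(add(mul(SZ, SZ), mul(SZ, mul(SSSZ, SZ))))))))
  →25  S(S(S(S(S(add(add(SZ, mul(Z, SZ)), mul(SZ, mul(SSSZ, SZ))))))))
  →26  S(S(S(S(S(add(S(add(Z, mul(Z, SZ))), mul(SZ, mul(SSSZ, SZ))))))))
  →27  S(S(S(S(S(S(add(add(Z, mul(Z, SZ)), mul(SZ, mul(SSSZ, SZ)))))))))
  →28  S(S(S(S(S(S(add(mul(Z, SZ), mul(SZ, mul(SSSZ, SZ)))))))))
  →29  S(S(S(S(S(S(add(Z, mul(SZ, mul(SSSZ, SZ)))))))))
  →30  S(S(S(S(S(S(mul(SZ, mul(SSSZ, SZ))))))))
  →31  S(S(S(S(S(S(add(mul(SSSZ, SZ), mul(Z, mul(SSSZ, SZ)))))))))
  →32  S(S(S(S(S(S(add(add(SZ, mul(SSZ, SZ)), mul(Z, mul(SSSZ, SZ)))))))))
  →33  S(S(S(S(S(S(add(S(add(Z, mul(SSZ, SZ))), mul(Z, mul(SSSZ, SZ)))))))))
  →34  S(S(S(S(S(S(S(add(add(Z, mul(SSZ, SZ)), mul(Z, mul(SSSZ, SZ))))))))))
  →35  S(S(S(S(S(S(S(add(mul(SSZ, SZ), mul(Z, mul(SSSZ, SZ))))))))))
  →36  S(S(S(S(S(S(S(add(add(SZ, mul(SZ, SZ)), mul(Z, mul(SSSZ, SZ))))))))))
  →37  S(S(S(S(S(S(S(add(S(add(Z, mul(SZ, SZ))), mul(Z, mul(SSSZ, SZ))))))))))
  →38  S(S(S(S(S(S(S(S(add(add(Z, mul(SZ, SZ)), mul(Z, mul(SSSZ, SZ)))))))))))
  →39  S(S(S(S(S(S(S(S(add(mul(SZ, SZ), mul(Z, mul(SSSZ, SZ)))))))))))
  →40  S(S(S(S(S(S(S(S(add(add(SZ, mul(Z, SZ)), mul(Z, mul(SSSZ, SZ)))))))))))
  →41  S(S(S(S(S(S(S(S(add(S(add(Z, mul(Z, SZ))), mul(Z, mul(SSSZ, SZ)))))))))))
  →42  S(S(S(S(S(S(S(S(S(add(add(Z, mul(Z, SZ)), mul(Z, mul(SSSZ, SZ))))))))))))
  →43  S(S(S(S(S(S(S(S(S(add(mul(Z, SZ), mul(Z, mul(SSSZ, SZ))))))))))))
  →44  S(S(S(S(S(S(S(S(S(add(Z, mul(Z, mul(SSSZ, SZ))))))))))))
  →45  S(S(S(S(S(S(S(S(S(mul(Z, mul(SSSZ, SZ)))))))))))
  →46  S^9(Z)

Answer: SAME — A ⇓ S^9(Z), B ⇓ S^9(Z)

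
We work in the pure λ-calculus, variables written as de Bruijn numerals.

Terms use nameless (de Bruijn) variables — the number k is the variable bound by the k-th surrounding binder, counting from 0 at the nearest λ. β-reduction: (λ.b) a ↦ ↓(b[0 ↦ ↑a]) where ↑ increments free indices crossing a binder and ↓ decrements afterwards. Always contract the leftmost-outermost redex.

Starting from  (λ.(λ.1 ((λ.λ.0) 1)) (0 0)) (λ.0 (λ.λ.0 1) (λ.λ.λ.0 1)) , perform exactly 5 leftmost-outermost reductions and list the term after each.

Answer: after 5 steps: (λ.λ.0 1) (λ.λ.λ.0 1)

Working:
  start: (λ.(λ.1 ((λ.λ.0) 1)) (0 0)) (λ.0 (λ.λ.0 1) (λ.λ.λ.0 1))
  [1] (λ.(λ.0 (λ.λ.0 1) (λ.λ.λ.0 1)) ((λ.λ.0) (λ.0 (λ.λ.0 1) (λ.λ.λ.0 1)))) ((λ.0 (λ.λ.0 1) (λ.λ.λ.0 1)) (λ.0 (λ.λ.0 1) (λ.λ.λ.0 1)))
  [2] (λ.0 (λ.λ.0 1) (λ.λ.λ.0 1)) ((λ.λ.0) (λ.0 (λ.λ.0 1) (λ.λ.λ.0 1)))
  [3] (λ.λ.0) (λ.0 (λ.λ.0 1) (λ.λ.λ.0 1)) (λ.λ.0 1) (λ.λ.λ.0 1)
  [4] (λ.0) (λ.λ.0 1) (λ.λ.λ.0 1)
  [5] (λ.λ.0 1) (λ.λ.λ.0 1)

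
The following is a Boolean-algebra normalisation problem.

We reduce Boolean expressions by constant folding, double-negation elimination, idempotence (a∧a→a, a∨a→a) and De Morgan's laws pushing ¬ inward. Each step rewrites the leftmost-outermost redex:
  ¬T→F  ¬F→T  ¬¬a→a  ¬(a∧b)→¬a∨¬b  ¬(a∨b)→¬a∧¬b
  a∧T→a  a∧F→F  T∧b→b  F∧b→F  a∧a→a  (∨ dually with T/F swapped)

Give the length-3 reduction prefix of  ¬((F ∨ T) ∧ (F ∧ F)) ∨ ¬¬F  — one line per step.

  start: ¬((F ∨ T) ∧ (F ∧ F)) ∨ ¬¬F
  →1  (¬(F ∨ T) ∨ ¬(F ∧ F)) ∨ ¬¬F
  →2  ((¬F ∧ ¬T) ∨ ¬(F ∧ F)) ∨ ¬¬F
  →3  ((T ∧ ¬T) ∨ ¬(F ∧ F)) ∨ ¬¬F

Answer: after 3 steps: ((T ∧ ¬T) ∨ ¬(F ∧ F)) ∨ ¬¬F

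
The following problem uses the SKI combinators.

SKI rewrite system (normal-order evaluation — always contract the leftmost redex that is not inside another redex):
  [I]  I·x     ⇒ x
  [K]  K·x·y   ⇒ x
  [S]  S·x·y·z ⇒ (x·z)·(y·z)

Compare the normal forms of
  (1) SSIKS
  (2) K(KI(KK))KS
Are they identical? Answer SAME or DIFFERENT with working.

Answer: SAME — A ⇓ S, B ⇓ S

Derivation:
Term A:
  start: SSIKS
  [1] SK(IK)S
  [2] KS(IKS)
  [3] S

Term B:
  start: K(KI(KK))KS
  [1] KI(KK)S
  [2] IS
  [3] S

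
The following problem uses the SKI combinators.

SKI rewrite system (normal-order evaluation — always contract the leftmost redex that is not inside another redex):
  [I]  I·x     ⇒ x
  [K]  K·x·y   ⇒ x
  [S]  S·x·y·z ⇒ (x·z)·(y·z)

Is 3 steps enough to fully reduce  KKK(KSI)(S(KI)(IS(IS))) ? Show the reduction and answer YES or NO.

  start: KKK(KSI)(S(KI)(IS(IS)))
  [1] K(KSI)(S(KI)(IS(IS)))
  [2] KSI
  [3] S

Answer: YES — reaches normal form S in 3 ≤ 3 steps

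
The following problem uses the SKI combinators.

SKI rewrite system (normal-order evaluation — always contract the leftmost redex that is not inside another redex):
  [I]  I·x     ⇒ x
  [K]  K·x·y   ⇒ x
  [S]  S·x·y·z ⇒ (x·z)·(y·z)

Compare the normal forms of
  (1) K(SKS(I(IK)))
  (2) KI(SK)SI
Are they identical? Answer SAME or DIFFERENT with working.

Answer: DIFFERENT — A ⇓ KK, B ⇓ SI

Derivation:
Term A:
  start: K(SKS(I(IK)))
  [1] K(K(I(IK))(S(I(IK))))
  [2] K(I(IK))
  [3] K(IK)
  [4] KK

Term B:
  start: KI(SK)SI
  [1] ISI
  [2] SI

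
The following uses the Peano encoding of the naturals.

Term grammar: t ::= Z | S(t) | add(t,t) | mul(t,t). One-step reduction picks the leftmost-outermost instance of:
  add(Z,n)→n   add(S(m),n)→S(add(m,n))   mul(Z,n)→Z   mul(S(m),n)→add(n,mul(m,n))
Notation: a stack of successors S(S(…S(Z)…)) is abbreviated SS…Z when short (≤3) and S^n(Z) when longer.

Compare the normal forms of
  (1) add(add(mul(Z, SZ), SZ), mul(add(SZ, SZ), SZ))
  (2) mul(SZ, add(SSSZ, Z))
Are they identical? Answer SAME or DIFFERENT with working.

Answer: SAME — A ⇓ SSSZ, B ⇓ SSSZ

Working:
Term A:
  start: add(add(mul(Z, SZ), SZ), mul(add(SZ, SZ), SZ))
  [1] add(add(Z, SZ), mul(add(SZ, SZ), SZ))
  [2] add(SZ, mul(add(SZ, SZ), SZ))
  [3] S(add(Z, mul(add(SZ, SZ), SZ)))
  [4] S(mul(add(SZ, SZ), SZ))
  [5] S(mul(S(add(Z, SZ)), SZ))
  [6] S(add(SZ, mul(add(Z, SZ), SZ)))
  [7] S(S(add(Z, mul(add(Z, SZ), SZ))))
  [8] S(S(mul(add(Z, SZ), SZ)))
  [9] S(S(mul(SZ, SZ)))
  [10] S(S(add(SZ, mul(Z, SZ))))
  [11] S(S(S(add(Z, mul(Z, SZ)))))
  [12] S(S(S(mul(Z, SZ))))
  [13] SSSZ

Term B:
  start: mul(SZ, add(SSSZ, Z))
  [1] add(add(SSSZ, Z), mul(Z, add(SSSZ, Z)))
  [2] add(S(add(SSZ, Z)), mul(Z, add(SSSZ, Z)))
  [3] S(add(add(SSZ, Z), mul(Z, add(SSSZ, Z))))
  [4] S(add(S(add(SZ, Z)), mul(Z, add(SSSZ, Z))))
  [5] S(S(add(add(SZ, Z), mul(Z, add(SSSZ, Z)))))
  [6] S(S(add(S(add(Z, Z)), mul(Z, add(SSSZ, Z)))))
  [7] S(S(S(add(add(Z, Z), mul(Z, add(SSSZ, Z))))))
  [8] S(S(S(add(Z, mul(Z, add(SSSZ, Z))))))
  [9] S(S(S(mul(Z, add(SSSZ, Z)))))
  [10] SSSZ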